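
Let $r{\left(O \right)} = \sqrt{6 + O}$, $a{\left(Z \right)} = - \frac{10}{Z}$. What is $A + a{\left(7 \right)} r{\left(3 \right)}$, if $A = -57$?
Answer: $- \frac{429}{7} \approx -61.286$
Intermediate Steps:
$A + a{\left(7 \right)} r{\left(3 \right)} = -57 + - \frac{10}{7} \sqrt{6 + 3} = -57 + \left(-10\right) \frac{1}{7} \sqrt{9} = -57 - \frac{30}{7} = - \frac{429}{7}$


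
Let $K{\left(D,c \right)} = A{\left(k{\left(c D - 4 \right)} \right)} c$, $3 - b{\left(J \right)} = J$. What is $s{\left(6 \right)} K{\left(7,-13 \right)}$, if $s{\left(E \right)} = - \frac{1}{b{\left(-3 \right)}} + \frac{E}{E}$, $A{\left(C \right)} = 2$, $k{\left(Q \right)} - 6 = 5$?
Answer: $- \frac{65}{3} \approx -21.667$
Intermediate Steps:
$k{\left(Q \right)} = 11$ ($k{\left(Q \right)} = 6 + 5 = 11$)
$b{\left(J \right)} = 3 - J$
$s{\left(E \right)} = \frac{5}{6}$ ($s{\left(E \right)} = - \frac{1}{3 - -3} + \frac{E}{E} = - \frac{1}{3 + 3} + 1 = - \frac{1}{6} + 1 = \frac{5}{6}$)
$K{\left(D,c \right)} = 2 c$
$s{\left(6 \right)} K{\left(7,-13 \right)} = \frac{5 \cdot 2 \left(-13\right)}{6} = \frac{5}{6} \left(-26\right) = - \frac{65}{3}$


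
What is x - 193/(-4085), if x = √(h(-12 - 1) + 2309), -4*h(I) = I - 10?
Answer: 193/4085 + √9259/2 ≈ 48.159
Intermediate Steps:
h(I) = 5/2 - I/4 (h(I) = -(I - 10)/4 = -(-10 + I)/4 = 5/2 - I/4)
x = √9259/2 (x = √((5/2 - (-12 - 1)/4) + 2309) = √((5/2 - ¼*(-13)) + 2309) = √((5/2 + 13/4) + 2309) = √(23/4 + 2309) = √(9259/4) = √9259/2 ≈ 48.112)
x - 193/(-4085) = √9259/2 - 193/(-4085) = √9259/2 - 193*(-1)/4085 = √9259/2 - 1*(-193/4085) = √9259/2 + 193/4085 = 193/4085 + √9259/2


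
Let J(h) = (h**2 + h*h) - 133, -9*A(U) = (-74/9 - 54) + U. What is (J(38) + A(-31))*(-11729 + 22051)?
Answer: 2312066068/81 ≈ 2.8544e+7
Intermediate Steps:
A(U) = 560/81 - U/9 (A(U) = -((-74/9 - 54) + U)/9 = -(-560/9 + U)/9 = 560/81 - U/9)
J(h) = -133 + 2*h**2 (J(h) = (h**2 + h**2) - 133 = 2*h**2 - 133 = -133 + 2*h**2)
(J(38) + A(-31))*(-11729 + 22051) = ((-133 + 2*38**2) + (560/81 - 1/9*(-31)))*(-11729 + 22051) = ((-133 + 2*1444) + (560/81 + 31/9))*10322 = ((-133 + 2888) + 839/81)*10322 = (2755 + 839/81)*10322 = (223994/81)*10322 = 2312066068/81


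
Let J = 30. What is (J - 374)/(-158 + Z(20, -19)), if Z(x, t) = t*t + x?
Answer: -344/223 ≈ -1.5426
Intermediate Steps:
Z(x, t) = x + t² (Z(x, t) = t² + x = x + t²)
(J - 374)/(-158 + Z(20, -19)) = (30 - 374)/(-158 + (20 + (-19)²)) = -344/(-158 + (20 + 361)) = -344/(-158 + 381) = -344/223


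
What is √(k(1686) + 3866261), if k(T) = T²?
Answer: √6708857 ≈ 2590.1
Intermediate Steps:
√(k(1686) + 3866261) = √(1686² + 3866261) = √(2842596 + 3866261) = √6708857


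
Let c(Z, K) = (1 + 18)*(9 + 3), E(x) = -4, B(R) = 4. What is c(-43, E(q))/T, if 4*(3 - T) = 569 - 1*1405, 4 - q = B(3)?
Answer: 57/53 ≈ 1.0755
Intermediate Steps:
q = 0 (q = 4 - 1*4 = 4 - 4 = 0)
c(Z, K) = 228 (c(Z, K) = 19*12 = 228)
T = 212 (T = 3 - (569 - 1*1405)/4 = 3 - (569 - 1405)/4 = 3 - 1/4*(-836) = 3 + 209 = 212)
c(-43, E(q))/T = 228/212 = 228*(1/212) = 57/53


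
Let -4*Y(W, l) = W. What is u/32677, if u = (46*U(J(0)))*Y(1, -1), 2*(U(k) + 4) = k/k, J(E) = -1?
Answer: 161/130708 ≈ 0.0012318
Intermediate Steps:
U(k) = -7/2 (U(k) = -4 + (k/k)/2 = -4 + (½)*1 = -4 + ½ = -7/2)
Y(W, l) = -W/4
u = 161/4 (u = (46*(-7/2))*(-¼*1) = -161*(-¼) = 161/4 ≈ 40.250)
u/32677 = (161/4)/32677 = (161/4)*(1/32677) = 161/130708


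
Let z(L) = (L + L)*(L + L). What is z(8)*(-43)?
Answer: -11008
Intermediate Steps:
z(L) = 4*L² (z(L) = (2*L)*(2*L) = 4*L²)
z(8)*(-43) = (4*8²)*(-43) = (4*64)*(-43) = 256*(-43) = -11008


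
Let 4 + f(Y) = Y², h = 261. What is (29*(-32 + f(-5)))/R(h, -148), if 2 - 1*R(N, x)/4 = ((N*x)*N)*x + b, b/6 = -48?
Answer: 11/205809944 ≈ 5.3447e-8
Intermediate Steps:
b = -288 (b = 6*(-48) = -288)
f(Y) = -4 + Y²
R(N, x) = 1160 - 4*N²*x² (R(N, x) = 8 - 4*(((N*x)*N)*x - 288) = 8 - 4*((x*N²)*x - 288) = 8 - 4*(N²*x² - 288) = 8 - 4*(-288 + N²*x²) = 8 + (1152 - 4*N²*x²) = 1160 - 4*N²*x²)
(29*(-32 + f(-5)))/R(h, -148) = (29*(-32 + (-4 + (-5)²)))/(1160 - 4*261²*(-148)²) = (29*(-32 + (-4 + 25)))/(1160 - 4*68121*21904) = (29*(-32 + 21))/(1160 - 5968489536) = (29*(-11))/(-5968488376) = -319*(-1/5968488376) = 11/205809944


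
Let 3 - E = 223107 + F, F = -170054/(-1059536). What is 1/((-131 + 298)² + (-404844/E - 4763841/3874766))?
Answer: 457971941717518634/12772647462004605377639 ≈ 3.5856e-5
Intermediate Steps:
F = 85027/529768 (F = -170054*(-1/1059536) = 85027/529768 ≈ 0.16050)
E = -118193444899/529768 (E = 3 - (223107 + 85027/529768) = 3 - 1*118195034203/529768 = 3 - 118195034203/529768 = -118193444899/529768 ≈ -2.2310e+5)
1/((-131 + 298)² + (-404844/E - 4763841/3874766)) = 1/((-131 + 298)² + (-404844/(-118193444899/529768) - 4763841/3874766)) = 1/(167² + (-404844*(-529768/118193444899) - 4763841*1/3874766)) = 1/(27889 + (214473396192/118193444899 - 4763841/3874766)) = 1/(27889 + 267979444728194013/457971941717518634) = 1/(12772647462004605377639/457971941717518634) = 457971941717518634/12772647462004605377639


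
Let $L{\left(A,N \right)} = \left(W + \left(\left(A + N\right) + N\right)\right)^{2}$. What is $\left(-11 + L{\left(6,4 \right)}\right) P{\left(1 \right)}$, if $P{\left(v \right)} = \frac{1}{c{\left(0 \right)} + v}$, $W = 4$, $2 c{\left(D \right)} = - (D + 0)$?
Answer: $313$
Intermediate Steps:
$c{\left(D \right)} = - \frac{D}{2}$ ($c{\left(D \right)} = \frac{\left(-1\right) \left(D + 0\right)}{2} = \frac{\left(-1\right) D}{2} = - \frac{D}{2}$)
$L{\left(A,N \right)} = \left(4 + A + 2 N\right)^{2}$ ($L{\left(A,N \right)} = \left(4 + \left(\left(A + N\right) + N\right)\right)^{2} = \left(4 + \left(A + 2 N\right)\right)^{2} = \left(4 + A + 2 N\right)^{2}$)
$P{\left(v \right)} = \frac{1}{v}$ ($P{\left(v \right)} = \frac{1}{\left(- \frac{1}{2}\right) 0 + v} = \frac{1}{0 + v} = \frac{1}{v}$)
$\left(-11 + L{\left(6,4 \right)}\right) P{\left(1 \right)} = \frac{-11 + \left(4 + 6 + 2 \cdot 4\right)^{2}}{1} = \left(-11 + \left(4 + 6 + 8\right)^{2}\right) 1 = \left(-11 + 18^{2}\right) 1 = \left(-11 + 324\right) 1 = 313 \cdot 1 = 313$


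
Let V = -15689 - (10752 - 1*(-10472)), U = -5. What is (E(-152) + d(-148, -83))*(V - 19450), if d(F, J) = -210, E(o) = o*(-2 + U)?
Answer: -48134002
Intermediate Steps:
E(o) = -7*o (E(o) = o*(-2 - 5) = o*(-7) = -7*o)
V = -36913 (V = -15689 - (10752 + 10472) = -15689 - 1*21224 = -15689 - 21224 = -36913)
(E(-152) + d(-148, -83))*(V - 19450) = (-7*(-152) - 210)*(-36913 - 19450) = (1064 - 210)*(-56363) = 854*(-56363) = -48134002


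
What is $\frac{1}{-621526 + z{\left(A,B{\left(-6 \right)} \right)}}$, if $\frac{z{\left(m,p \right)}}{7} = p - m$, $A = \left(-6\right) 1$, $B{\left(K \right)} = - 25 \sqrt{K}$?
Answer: $\frac{i}{- 621484 i + 175 \sqrt{6}} \approx -1.6091 \cdot 10^{-6} + 1.1098 \cdot 10^{-9} i$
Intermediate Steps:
$A = -6$
$z{\left(m,p \right)} = - 7 m + 7 p$ ($z{\left(m,p \right)} = 7 \left(p - m\right) = - 7 m + 7 p$)
$\frac{1}{-621526 + z{\left(A,B{\left(-6 \right)} \right)}} = \frac{1}{-621526 + \left(\left(-7\right) \left(-6\right) + 7 \left(- 25 \sqrt{-6}\right)\right)} = \frac{1}{-621526 + \left(42 + 7 \left(- 25 i \sqrt{6}\right)\right)} = \frac{1}{-621526 + \left(42 - 175 i \sqrt{6}\right)} = \frac{1}{-621484 - 175 i \sqrt{6}}$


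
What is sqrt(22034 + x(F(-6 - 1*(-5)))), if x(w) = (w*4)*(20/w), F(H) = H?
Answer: sqrt(22114) ≈ 148.71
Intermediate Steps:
x(w) = 80 (x(w) = (4*w)*(20/w) = 80)
sqrt(22034 + x(F(-6 - 1*(-5)))) = sqrt(22034 + 80) = sqrt(22114)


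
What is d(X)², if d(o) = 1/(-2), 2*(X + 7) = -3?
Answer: ¼ ≈ 0.25000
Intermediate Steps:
X = -17/2 (X = -7 + (½)*(-3) = -7 - 3/2 = -17/2 ≈ -8.5000)
d(o) = -½
d(X)² = (-½)² = ¼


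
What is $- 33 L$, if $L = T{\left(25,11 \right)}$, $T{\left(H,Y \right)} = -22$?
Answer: $726$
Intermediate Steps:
$L = -22$
$- 33 L = \left(-33\right) \left(-22\right) = 726$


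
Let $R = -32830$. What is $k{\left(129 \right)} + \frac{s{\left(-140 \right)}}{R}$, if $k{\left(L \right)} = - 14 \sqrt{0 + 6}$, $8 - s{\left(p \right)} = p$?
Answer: $- \frac{74}{16415} - 14 \sqrt{6} \approx -34.297$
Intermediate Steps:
$s{\left(p \right)} = 8 - p$
$k{\left(L \right)} = - 14 \sqrt{6}$
$k{\left(129 \right)} + \frac{s{\left(-140 \right)}}{R} = - 14 \sqrt{6} + \frac{8 - -140}{-32830} = - 14 \sqrt{6} + \left(8 + 140\right) \left(- \frac{1}{32830}\right) = - 14 \sqrt{6} + 148 \left(- \frac{1}{32830}\right) = - 14 \sqrt{6} - \frac{74}{16415} = - \frac{74}{16415} - 14 \sqrt{6}$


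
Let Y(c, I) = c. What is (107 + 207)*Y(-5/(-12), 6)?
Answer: 785/6 ≈ 130.83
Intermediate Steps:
(107 + 207)*Y(-5/(-12), 6) = (107 + 207)*(-5/(-12)) = 314*(-5*(-1/12)) = 314*(5/12) = 785/6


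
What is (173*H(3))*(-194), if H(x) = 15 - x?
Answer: -402744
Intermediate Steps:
(173*H(3))*(-194) = (173*(15 - 1*3))*(-194) = (173*(15 - 3))*(-194) = (173*12)*(-194) = 2076*(-194) = -402744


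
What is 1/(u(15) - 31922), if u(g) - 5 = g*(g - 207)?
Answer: -1/34797 ≈ -2.8738e-5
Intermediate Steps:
u(g) = 5 + g*(-207 + g) (u(g) = 5 + g*(g - 207) = 5 + g*(-207 + g))
1/(u(15) - 31922) = 1/((5 + 15² - 207*15) - 31922) = 1/((5 + 225 - 3105) - 31922) = 1/(-2875 - 31922) = 1/(-34797) = -1/34797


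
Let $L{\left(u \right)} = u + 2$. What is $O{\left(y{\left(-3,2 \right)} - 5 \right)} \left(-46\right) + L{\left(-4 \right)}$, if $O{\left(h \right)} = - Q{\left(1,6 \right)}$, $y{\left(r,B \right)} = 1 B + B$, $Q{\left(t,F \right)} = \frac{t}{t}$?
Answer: $44$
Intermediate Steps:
$Q{\left(t,F \right)} = 1$
$y{\left(r,B \right)} = 2 B$ ($y{\left(r,B \right)} = B + B = 2 B$)
$L{\left(u \right)} = 2 + u$
$O{\left(h \right)} = -1$ ($O{\left(h \right)} = \left(-1\right) 1 = -1$)
$O{\left(y{\left(-3,2 \right)} - 5 \right)} \left(-46\right) + L{\left(-4 \right)} = \left(-1\right) \left(-46\right) + \left(2 - 4\right) = 46 - 2 = 44$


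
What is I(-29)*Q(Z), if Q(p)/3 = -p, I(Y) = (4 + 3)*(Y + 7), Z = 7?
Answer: 3234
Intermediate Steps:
I(Y) = 49 + 7*Y (I(Y) = 7*(7 + Y) = 49 + 7*Y)
Q(p) = -3*p (Q(p) = 3*(-p) = -3*p)
I(-29)*Q(Z) = (49 + 7*(-29))*(-3*7) = (49 - 203)*(-21) = -154*(-21) = 3234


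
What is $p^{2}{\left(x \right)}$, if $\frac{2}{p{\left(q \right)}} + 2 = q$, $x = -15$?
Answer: $\frac{4}{289} \approx 0.013841$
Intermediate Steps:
$p{\left(q \right)} = \frac{2}{-2 + q}$
$p^{2}{\left(x \right)} = \left(\frac{2}{-2 - 15}\right)^{2} = \left(\frac{2}{-17}\right)^{2} = \left(2 \left(- \frac{1}{17}\right)\right)^{2} = \left(- \frac{2}{17}\right)^{2} = \frac{4}{289}$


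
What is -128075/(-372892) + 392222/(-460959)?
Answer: -87219122099/171887923428 ≈ -0.50742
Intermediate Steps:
-128075/(-372892) + 392222/(-460959) = -128075*(-1/372892) + 392222*(-1/460959) = 128075/372892 - 392222/460959 = -87219122099/171887923428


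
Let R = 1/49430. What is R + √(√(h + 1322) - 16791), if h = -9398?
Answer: 1/49430 + √(-16791 + 2*I*√2019) ≈ 0.34678 + 129.58*I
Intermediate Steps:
R = 1/49430 ≈ 2.0231e-5
R + √(√(h + 1322) - 16791) = 1/49430 + √(√(-9398 + 1322) - 16791) = 1/49430 + √(√(-8076) - 16791) = 1/49430 + √(2*I*√2019 - 16791) = 1/49430 + √(-16791 + 2*I*√2019)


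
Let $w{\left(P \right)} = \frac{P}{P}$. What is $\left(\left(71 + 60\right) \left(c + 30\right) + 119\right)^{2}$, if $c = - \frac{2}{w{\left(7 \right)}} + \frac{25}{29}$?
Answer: $\frac{12791157604}{841} \approx 1.5209 \cdot 10^{7}$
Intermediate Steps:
$w{\left(P \right)} = 1$
$c = - \frac{33}{29}$ ($c = - \frac{2}{1} + \frac{25}{29} = \left(-2\right) 1 + 25 \cdot \frac{1}{29} = -2 + \frac{25}{29} = - \frac{33}{29} \approx -1.1379$)
$\left(\left(71 + 60\right) \left(c + 30\right) + 119\right)^{2} = \left(\left(71 + 60\right) \left(- \frac{33}{29} + 30\right) + 119\right)^{2} = \left(131 \cdot \frac{837}{29} + 119\right)^{2} = \left(\frac{109647}{29} + 119\right)^{2} = \left(\frac{113098}{29}\right)^{2} = \frac{12791157604}{841}$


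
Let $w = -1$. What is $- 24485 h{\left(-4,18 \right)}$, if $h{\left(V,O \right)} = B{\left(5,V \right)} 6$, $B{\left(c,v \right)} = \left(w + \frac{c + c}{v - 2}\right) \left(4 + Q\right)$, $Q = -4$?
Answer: $0$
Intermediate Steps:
$B{\left(c,v \right)} = 0$ ($B{\left(c,v \right)} = \left(-1 + \frac{c + c}{v - 2}\right) \left(4 - 4\right) = \left(-1 + \frac{2 c}{-2 + v}\right) 0 = 0$)
$h{\left(V,O \right)} = 0$ ($h{\left(V,O \right)} = 0 \cdot 6 = 0$)
$- 24485 h{\left(-4,18 \right)} = \left(-24485\right) 0 = 0$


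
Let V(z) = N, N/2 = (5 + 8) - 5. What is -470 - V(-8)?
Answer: -486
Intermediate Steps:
N = 16 (N = 2*((5 + 8) - 5) = 2*(13 - 5) = 2*8 = 16)
V(z) = 16
-470 - V(-8) = -470 - 1*16 = -470 - 16 = -486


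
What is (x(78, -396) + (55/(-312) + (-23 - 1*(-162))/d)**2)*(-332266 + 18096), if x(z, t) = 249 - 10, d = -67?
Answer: -16753357071832805/218488608 ≈ -7.6678e+7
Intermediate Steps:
x(z, t) = 239
(x(78, -396) + (55/(-312) + (-23 - 1*(-162))/d)**2)*(-332266 + 18096) = (239 + (55/(-312) + (-23 - 1*(-162))/(-67))**2)*(-332266 + 18096) = (239 + (55*(-1/312) + (-23 + 162)*(-1/67))**2)*(-314170) = (239 + (-55/312 + 139*(-1/67))**2)*(-314170) = (239 + (-55/312 - 139/67)**2)*(-314170) = (239 + (-47053/20904)**2)*(-314170) = (239 + 2213984809/436977216)*(-314170) = (106651539433/436977216)*(-314170) = -16753357071832805/218488608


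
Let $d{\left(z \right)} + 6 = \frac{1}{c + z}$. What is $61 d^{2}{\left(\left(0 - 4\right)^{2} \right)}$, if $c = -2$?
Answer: $\frac{420229}{196} \approx 2144.0$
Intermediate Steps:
$d{\left(z \right)} = -6 + \frac{1}{-2 + z}$
$61 d^{2}{\left(\left(0 - 4\right)^{2} \right)} = 61 \left(\frac{13 - 6 \left(0 - 4\right)^{2}}{-2 + \left(0 - 4\right)^{2}}\right)^{2} = 61 \left(\frac{13 - 6 \left(-4\right)^{2}}{-2 + \left(-4\right)^{2}}\right)^{2} = 61 \left(\frac{13 - 96}{-2 + 16}\right)^{2} = 61 \left(\frac{13 - 96}{14}\right)^{2} = 61 \left(\frac{1}{14} \left(-83\right)\right)^{2} = 61 \left(- \frac{83}{14}\right)^{2} = 61 \cdot \frac{6889}{196} = \frac{420229}{196}$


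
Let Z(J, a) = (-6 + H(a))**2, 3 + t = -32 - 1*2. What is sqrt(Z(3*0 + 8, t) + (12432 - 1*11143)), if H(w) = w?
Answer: sqrt(3138) ≈ 56.018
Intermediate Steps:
t = -37 (t = -3 + (-32 - 1*2) = -3 + (-32 - 2) = -3 - 34 = -37)
Z(J, a) = (-6 + a)**2
sqrt(Z(3*0 + 8, t) + (12432 - 1*11143)) = sqrt((-6 - 37)**2 + (12432 - 1*11143)) = sqrt((-43)**2 + (12432 - 11143)) = sqrt(1849 + 1289) = sqrt(3138)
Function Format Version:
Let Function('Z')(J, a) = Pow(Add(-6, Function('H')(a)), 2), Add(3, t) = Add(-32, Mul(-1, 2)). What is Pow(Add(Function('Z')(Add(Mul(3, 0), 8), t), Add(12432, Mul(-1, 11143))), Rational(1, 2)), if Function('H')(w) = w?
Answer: Pow(3138, Rational(1, 2)) ≈ 56.018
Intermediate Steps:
t = -37 (t = Add(-3, Add(-32, Mul(-1, 2))) = Add(-3, Add(-32, -2)) = Add(-3, -34) = -37)
Function('Z')(J, a) = Pow(Add(-6, a), 2)
Pow(Add(Function('Z')(Add(Mul(3, 0), 8), t), Add(12432, Mul(-1, 11143))), Rational(1, 2)) = Pow(Add(Pow(Add(-6, -37), 2), Add(12432, Mul(-1, 11143))), Rational(1, 2)) = Pow(Add(Pow(-43, 2), Add(12432, -11143)), Rational(1, 2)) = Pow(Add(1849, 1289), Rational(1, 2)) = Pow(3138, Rational(1, 2))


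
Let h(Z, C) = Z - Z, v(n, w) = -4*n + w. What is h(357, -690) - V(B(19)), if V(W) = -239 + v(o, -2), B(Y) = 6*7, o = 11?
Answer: 285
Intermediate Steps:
v(n, w) = w - 4*n
h(Z, C) = 0
B(Y) = 42
V(W) = -285 (V(W) = -239 + (-2 - 4*11) = -239 + (-2 - 44) = -239 - 46 = -285)
h(357, -690) - V(B(19)) = 0 - 1*(-285) = 0 + 285 = 285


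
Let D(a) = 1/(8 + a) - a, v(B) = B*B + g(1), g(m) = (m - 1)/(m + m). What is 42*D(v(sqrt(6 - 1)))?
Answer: -2688/13 ≈ -206.77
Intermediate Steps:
g(m) = (-1 + m)/(2*m) (g(m) = (-1 + m)/((2*m)) = (-1 + m)*(1/(2*m)) = (-1 + m)/(2*m))
v(B) = B**2 (v(B) = B*B + (1/2)*(-1 + 1)/1 = B**2 + (1/2)*1*0 = B**2 + 0 = B**2)
42*D(v(sqrt(6 - 1))) = 42*((1 - ((sqrt(6 - 1))**2)**2 - 8*(sqrt(6 - 1))**2)/(8 + (sqrt(6 - 1))**2)) = 42*((1 - ((sqrt(5))**2)**2 - 8*(sqrt(5))**2)/(8 + (sqrt(5))**2)) = 42*((1 - 1*5**2 - 8*5)/(8 + 5)) = 42*((1 - 1*25 - 40)/13) = 42*((1 - 25 - 40)/13) = 42*((1/13)*(-64)) = 42*(-64/13) = -2688/13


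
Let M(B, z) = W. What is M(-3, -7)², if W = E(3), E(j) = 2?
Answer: 4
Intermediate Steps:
W = 2
M(B, z) = 2
M(-3, -7)² = 2² = 4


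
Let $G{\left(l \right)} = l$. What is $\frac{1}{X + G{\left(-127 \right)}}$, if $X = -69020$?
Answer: $- \frac{1}{69147} \approx -1.4462 \cdot 10^{-5}$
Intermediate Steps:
$\frac{1}{X + G{\left(-127 \right)}} = \frac{1}{-69020 - 127} = \frac{1}{-69147} = - \frac{1}{69147}$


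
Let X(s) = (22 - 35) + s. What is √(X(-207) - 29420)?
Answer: 2*I*√7410 ≈ 172.16*I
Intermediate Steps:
X(s) = -13 + s
√(X(-207) - 29420) = √((-13 - 207) - 29420) = √(-220 - 29420) = √(-29640) = 2*I*√7410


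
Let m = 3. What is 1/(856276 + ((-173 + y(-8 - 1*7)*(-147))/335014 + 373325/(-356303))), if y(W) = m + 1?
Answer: 119366493242/102210538027038659 ≈ 1.1678e-6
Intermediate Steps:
y(W) = 4 (y(W) = 3 + 1 = 4)
1/(856276 + ((-173 + y(-8 - 1*7)*(-147))/335014 + 373325/(-356303))) = 1/(856276 + ((-173 + 4*(-147))/335014 + 373325/(-356303))) = 1/(856276 + ((-173 - 588)*(1/335014) + 373325*(-1/356303))) = 1/(856276 + (-761*1/335014 - 373325/356303)) = 1/(856276 + (-761/335014 - 373325/356303)) = 1/(856276 - 125340248133/119366493242) = 1/(102210538027038659/119366493242) = 119366493242/102210538027038659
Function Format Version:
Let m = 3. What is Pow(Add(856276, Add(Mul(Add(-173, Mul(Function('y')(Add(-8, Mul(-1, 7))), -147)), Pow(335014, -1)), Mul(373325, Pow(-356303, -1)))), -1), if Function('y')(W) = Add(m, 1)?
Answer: Rational(119366493242, 102210538027038659) ≈ 1.1678e-6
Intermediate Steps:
Function('y')(W) = 4 (Function('y')(W) = Add(3, 1) = 4)
Pow(Add(856276, Add(Mul(Add(-173, Mul(Function('y')(Add(-8, Mul(-1, 7))), -147)), Pow(335014, -1)), Mul(373325, Pow(-356303, -1)))), -1) = Pow(Add(856276, Add(Mul(Add(-173, Mul(4, -147)), Pow(335014, -1)), Mul(373325, Pow(-356303, -1)))), -1) = Pow(Add(856276, Add(Mul(Add(-173, -588), Rational(1, 335014)), Mul(373325, Rational(-1, 356303)))), -1) = Pow(Add(856276, Add(Mul(-761, Rational(1, 335014)), Rational(-373325, 356303))), -1) = Pow(Add(856276, Add(Rational(-761, 335014), Rational(-373325, 356303))), -1) = Pow(Add(856276, Rational(-125340248133, 119366493242)), -1) = Pow(Rational(102210538027038659, 119366493242), -1) = Rational(119366493242, 102210538027038659)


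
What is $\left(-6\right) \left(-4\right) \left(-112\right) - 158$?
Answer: $-2846$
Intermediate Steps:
$\left(-6\right) \left(-4\right) \left(-112\right) - 158 = 24 \left(-112\right) - 158 = -2688 - 158 = -2846$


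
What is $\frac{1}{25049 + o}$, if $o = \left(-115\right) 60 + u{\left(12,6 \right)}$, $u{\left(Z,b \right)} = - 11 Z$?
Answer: $\frac{1}{18017} \approx 5.5503 \cdot 10^{-5}$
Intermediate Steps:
$o = -7032$ ($o = \left(-115\right) 60 - 132 = -6900 - 132 = -7032$)
$\frac{1}{25049 + o} = \frac{1}{25049 - 7032} = \frac{1}{18017}$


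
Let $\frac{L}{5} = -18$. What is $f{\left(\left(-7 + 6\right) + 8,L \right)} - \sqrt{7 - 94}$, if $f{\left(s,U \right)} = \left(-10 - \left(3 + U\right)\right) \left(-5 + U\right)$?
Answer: $-7315 - i \sqrt{87} \approx -7315.0 - 9.3274 i$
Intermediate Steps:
$L = -90$ ($L = 5 \left(-18\right) = -90$)
$f{\left(s,U \right)} = \left(-13 - U\right) \left(-5 + U\right)$
$f{\left(\left(-7 + 6\right) + 8,L \right)} - \sqrt{7 - 94} = \left(65 - \left(-90\right)^{2} - -720\right) - \sqrt{7 - 94} = \left(65 - 8100 + 720\right) - \sqrt{-87} = \left(65 - 8100 + 720\right) - i \sqrt{87} = -7315 - i \sqrt{87}$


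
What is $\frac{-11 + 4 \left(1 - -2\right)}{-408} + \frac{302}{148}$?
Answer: $\frac{30767}{15096} \approx 2.0381$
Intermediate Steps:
$\frac{-11 + 4 \left(1 - -2\right)}{-408} + \frac{302}{148} = \left(-11 + 4 \left(1 + 2\right)\right) \left(- \frac{1}{408}\right) + 302 \cdot \frac{1}{148} = \left(-11 + 4 \cdot 3\right) \left(- \frac{1}{408}\right) + \frac{151}{74} = \left(-11 + 12\right) \left(- \frac{1}{408}\right) + \frac{151}{74} = 1 \left(- \frac{1}{408}\right) + \frac{151}{74} = - \frac{1}{408} + \frac{151}{74} = \frac{30767}{15096}$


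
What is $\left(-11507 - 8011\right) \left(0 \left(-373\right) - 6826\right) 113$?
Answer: $15054975084$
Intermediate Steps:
$\left(-11507 - 8011\right) \left(0 \left(-373\right) - 6826\right) 113 = - 19518 \left(0 - 6826\right) 113 = \left(-19518\right) \left(-6826\right) 113 = 133229868 \cdot 113 = 15054975084$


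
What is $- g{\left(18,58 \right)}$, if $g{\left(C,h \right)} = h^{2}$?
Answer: $-3364$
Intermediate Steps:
$- g{\left(18,58 \right)} = - 58^{2} = \left(-1\right) 3364 = -3364$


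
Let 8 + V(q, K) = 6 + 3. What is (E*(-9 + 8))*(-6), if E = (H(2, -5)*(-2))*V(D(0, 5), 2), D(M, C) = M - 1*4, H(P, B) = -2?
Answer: 24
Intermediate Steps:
D(M, C) = -4 + M (D(M, C) = M - 4 = -4 + M)
V(q, K) = 1 (V(q, K) = -8 + (6 + 3) = -8 + 9 = 1)
E = 4 (E = -2*(-2)*1 = 4*1 = 4)
(E*(-9 + 8))*(-6) = (4*(-9 + 8))*(-6) = (4*(-1))*(-6) = -4*(-6) = 24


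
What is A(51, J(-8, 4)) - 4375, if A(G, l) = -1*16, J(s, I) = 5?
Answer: -4391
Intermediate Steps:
A(G, l) = -16
A(51, J(-8, 4)) - 4375 = -16 - 4375 = -4391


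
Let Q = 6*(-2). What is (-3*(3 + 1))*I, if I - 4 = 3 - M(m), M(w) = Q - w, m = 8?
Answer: -324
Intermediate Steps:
Q = -12
M(w) = -12 - w
I = 27 (I = 4 + (3 - (-12 - 1*8)) = 4 + (3 - (-12 - 8)) = 4 + (3 - 1*(-20)) = 4 + (3 + 20) = 4 + 23 = 27)
(-3*(3 + 1))*I = -3*(3 + 1)*27 = -3*4*27 = -12*27 = -324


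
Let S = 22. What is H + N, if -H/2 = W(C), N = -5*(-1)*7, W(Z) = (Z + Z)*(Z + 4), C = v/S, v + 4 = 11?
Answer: 3570/121 ≈ 29.504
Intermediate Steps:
v = 7 (v = -4 + 11 = 7)
C = 7/22 ≈ 0.31818
W(Z) = 2*Z*(4 + Z) (W(Z) = (2*Z)*(4 + Z) = 2*Z*(4 + Z))
N = 35 (N = 5*7 = 35)
H = -665/121 (H = -4*7*(4 + 7/22)/22 = -4*7*95/(22*22) = -2*665/242 = -665/121 ≈ -5.4959)
H + N = -665/121 + 35 = 3570/121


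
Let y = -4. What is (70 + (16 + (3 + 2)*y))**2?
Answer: 4356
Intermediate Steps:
(70 + (16 + (3 + 2)*y))**2 = (70 + (16 + (3 + 2)*(-4)))**2 = (70 + (16 + 5*(-4)))**2 = (70 + (16 - 20))**2 = (70 - 4)**2 = 66**2 = 4356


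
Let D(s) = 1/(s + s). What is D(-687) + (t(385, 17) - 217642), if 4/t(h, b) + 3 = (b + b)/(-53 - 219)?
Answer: -7476046693/34350 ≈ -2.1764e+5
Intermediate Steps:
t(h, b) = 4/(-3 - b/136) (t(h, b) = 4/(-3 + (b + b)/(-53 - 219)) = 4/(-3 + (2*b)/(-272)) = 4/(-3 + (2*b)*(-1/272)) = 4/(-3 - b/136))
D(s) = 1/(2*s)
D(-687) + (t(385, 17) - 217642) = (½)/(-687) + (-544/(408 + 17) - 217642) = (½)*(-1/687) + (-544/425 - 217642) = -1/1374 + (-544*1/425 - 217642) = -1/1374 + (-32/25 - 217642) = -1/1374 - 5441082/25 = -7476046693/34350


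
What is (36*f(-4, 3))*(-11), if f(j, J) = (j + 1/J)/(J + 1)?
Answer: 363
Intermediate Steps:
f(j, J) = (j + 1/J)/(1 + J)
(36*f(-4, 3))*(-11) = (36*((1 + 3*(-4))/(3*(1 + 3))))*(-11) = (36*((⅓)*(1 - 12)/4))*(-11) = (36*((⅓)*(¼)*(-11)))*(-11) = (36*(-11/12))*(-11) = -33*(-11) = 363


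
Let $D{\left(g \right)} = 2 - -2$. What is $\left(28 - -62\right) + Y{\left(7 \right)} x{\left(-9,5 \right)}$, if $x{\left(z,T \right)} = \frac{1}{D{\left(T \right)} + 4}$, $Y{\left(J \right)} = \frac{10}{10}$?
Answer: $\frac{721}{8} \approx 90.125$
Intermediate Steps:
$Y{\left(J \right)} = 1$ ($Y{\left(J \right)} = 10 \cdot \frac{1}{10} = 1$)
$D{\left(g \right)} = 4$ ($D{\left(g \right)} = 2 + 2 = 4$)
$x{\left(z,T \right)} = \frac{1}{8}$ ($x{\left(z,T \right)} = \frac{1}{4 + 4} = \frac{1}{8}$)
$\left(28 - -62\right) + Y{\left(7 \right)} x{\left(-9,5 \right)} = \left(28 - -62\right) + 1 \cdot \frac{1}{8} = \left(28 + 62\right) + \frac{1}{8} = 90 + \frac{1}{8} = \frac{721}{8}$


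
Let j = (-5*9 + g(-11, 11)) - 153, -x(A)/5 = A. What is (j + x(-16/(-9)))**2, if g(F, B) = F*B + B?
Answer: 8133904/81 ≈ 1.0042e+5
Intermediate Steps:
x(A) = -5*A
g(F, B) = B + B*F (g(F, B) = B*F + B = B + B*F)
j = -308 (j = (-5*9 + 11*(1 - 11)) - 153 = (-45 + 11*(-10)) - 153 = (-45 - 110) - 153 = -155 - 153 = -308)
(j + x(-16/(-9)))**2 = (-308 - (-80)/(-9))**2 = (-308 - (-80)*(-1)/9)**2 = (-308 - 5*16/9)**2 = (-308 - 80/9)**2 = (-2852/9)**2 = 8133904/81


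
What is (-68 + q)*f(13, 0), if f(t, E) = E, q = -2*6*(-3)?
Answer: 0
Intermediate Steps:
q = 36 (q = -12*(-3) = 36)
(-68 + q)*f(13, 0) = (-68 + 36)*0 = -32*0 = 0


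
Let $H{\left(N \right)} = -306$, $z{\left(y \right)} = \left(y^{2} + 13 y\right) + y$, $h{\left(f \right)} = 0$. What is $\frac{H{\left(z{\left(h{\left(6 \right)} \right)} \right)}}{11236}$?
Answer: $- \frac{153}{5618} \approx -0.027234$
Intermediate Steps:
$z{\left(y \right)} = y^{2} + 14 y$
$\frac{H{\left(z{\left(h{\left(6 \right)} \right)} \right)}}{11236} = - \frac{306}{11236} = \left(-306\right) \frac{1}{11236} = - \frac{153}{5618}$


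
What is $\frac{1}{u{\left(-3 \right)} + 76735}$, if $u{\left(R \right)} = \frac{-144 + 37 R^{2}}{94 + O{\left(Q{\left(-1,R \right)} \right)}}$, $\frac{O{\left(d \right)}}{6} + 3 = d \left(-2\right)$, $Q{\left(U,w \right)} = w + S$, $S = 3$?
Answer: $\frac{76}{5832049} \approx 1.3031 \cdot 10^{-5}$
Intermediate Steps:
$Q{\left(U,w \right)} = 3 + w$ ($Q{\left(U,w \right)} = w + 3 = 3 + w$)
$O{\left(d \right)} = -18 - 12 d$ ($O{\left(d \right)} = -18 + 6 d \left(-2\right) = -18 + 6 \left(- 2 d\right) = -18 - 12 d$)
$u{\left(R \right)} = \frac{-144 + 37 R^{2}}{40 - 12 R}$ ($u{\left(R \right)} = \frac{-144 + 37 R^{2}}{94 - \left(18 + 12 \left(3 + R\right)\right)} = \frac{-144 + 37 R^{2}}{94 - \left(54 + 12 R\right)} = \frac{-144 + 37 R^{2}}{40 - 12 R}$)
$\frac{1}{u{\left(-3 \right)} + 76735} = \frac{1}{\frac{144 - 37 \left(-3\right)^{2}}{4 \left(-10 + 3 \left(-3\right)\right)} + 76735} = \frac{1}{\frac{144 - 333}{4 \left(-10 - 9\right)} + 76735} = \frac{1}{\frac{144 - 333}{4 \left(-19\right)} + 76735} = \frac{1}{\frac{1}{4} \left(- \frac{1}{19}\right) \left(-189\right) + 76735} = \frac{1}{\frac{189}{76} + 76735} = \frac{1}{\frac{5832049}{76}} = \frac{76}{5832049}$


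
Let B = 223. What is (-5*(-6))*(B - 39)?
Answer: 5520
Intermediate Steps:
(-5*(-6))*(B - 39) = (-5*(-6))*(223 - 39) = 30*184 = 5520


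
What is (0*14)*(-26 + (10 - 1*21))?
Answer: 0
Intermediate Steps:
(0*14)*(-26 + (10 - 1*21)) = 0*(-26 + (10 - 21)) = 0*(-26 - 11) = 0*(-37) = 0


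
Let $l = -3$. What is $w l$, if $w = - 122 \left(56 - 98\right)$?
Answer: $-15372$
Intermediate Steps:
$w = 5124$ ($w = \left(-122\right) \left(-42\right) = 5124$)
$w l = 5124 \left(-3\right) = -15372$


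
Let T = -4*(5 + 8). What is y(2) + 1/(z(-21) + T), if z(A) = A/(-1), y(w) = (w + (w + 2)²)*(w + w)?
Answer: 2231/31 ≈ 71.968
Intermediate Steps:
T = -52 (T = -4*13 = -52)
y(w) = 2*w*(w + (2 + w)²) (y(w) = (w + (2 + w)²)*(2*w) = 2*w*(w + (2 + w)²))
z(A) = -A (z(A) = A*(-1) = -A)
y(2) + 1/(z(-21) + T) = 2*2*(2 + (2 + 2)²) + 1/(-1*(-21) - 52) = 2*2*(2 + 4²) + 1/(21 - 52) = 2*2*(2 + 16) + 1/(-31) = 2*2*18 - 1/31 = 72 - 1/31 = 2231/31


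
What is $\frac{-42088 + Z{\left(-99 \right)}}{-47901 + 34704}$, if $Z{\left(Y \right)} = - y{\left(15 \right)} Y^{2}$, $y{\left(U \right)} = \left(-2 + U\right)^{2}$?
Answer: $\frac{1698457}{13197} \approx 128.7$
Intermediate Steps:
$Z{\left(Y \right)} = - 169 Y^{2}$ ($Z{\left(Y \right)} = - \left(-2 + 15\right)^{2} Y^{2} = - 13^{2} Y^{2} = - 169 Y^{2}$)
$\frac{-42088 + Z{\left(-99 \right)}}{-47901 + 34704} = \frac{-42088 - 169 \left(-99\right)^{2}}{-47901 + 34704} = \frac{-42088 - 1656369}{-13197} = \left(-42088 - 1656369\right) \left(- \frac{1}{13197}\right) = \left(-1698457\right) \left(- \frac{1}{13197}\right) = \frac{1698457}{13197}$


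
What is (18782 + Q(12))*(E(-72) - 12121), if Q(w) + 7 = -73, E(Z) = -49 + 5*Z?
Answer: -234336060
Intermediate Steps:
Q(w) = -80 (Q(w) = -7 - 73 = -80)
(18782 + Q(12))*(E(-72) - 12121) = (18782 - 80)*((-49 + 5*(-72)) - 12121) = 18702*((-49 - 360) - 12121) = 18702*(-409 - 12121) = 18702*(-12530) = -234336060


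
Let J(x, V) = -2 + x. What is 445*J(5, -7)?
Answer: 1335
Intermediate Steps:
445*J(5, -7) = 445*(-2 + 5) = 445*3 = 1335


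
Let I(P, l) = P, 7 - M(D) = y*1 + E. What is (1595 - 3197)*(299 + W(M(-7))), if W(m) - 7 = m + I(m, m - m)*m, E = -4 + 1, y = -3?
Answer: -781776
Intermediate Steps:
E = -3
M(D) = 13 (M(D) = 7 - (-3*1 - 3) = 7 - (-3 - 3) = 7 - 1*(-6) = 7 + 6 = 13)
W(m) = 7 + m + m**2 (W(m) = 7 + (m + m*m) = 7 + (m + m**2) = 7 + m + m**2)
(1595 - 3197)*(299 + W(M(-7))) = (1595 - 3197)*(299 + (7 + 13 + 13**2)) = -1602*(299 + (7 + 13 + 169)) = -1602*(299 + 189) = -1602*488 = -781776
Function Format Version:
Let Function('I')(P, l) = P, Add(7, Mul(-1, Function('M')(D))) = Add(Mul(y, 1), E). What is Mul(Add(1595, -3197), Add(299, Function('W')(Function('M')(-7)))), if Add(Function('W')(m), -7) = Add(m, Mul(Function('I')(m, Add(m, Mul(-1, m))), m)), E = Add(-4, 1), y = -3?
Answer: -781776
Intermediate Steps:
E = -3
Function('M')(D) = 13 (Function('M')(D) = Add(7, Mul(-1, Add(Mul(-3, 1), -3))) = Add(7, Mul(-1, Add(-3, -3))) = Add(7, Mul(-1, -6)) = Add(7, 6) = 13)
Function('W')(m) = Add(7, m, Pow(m, 2)) (Function('W')(m) = Add(7, Add(m, Mul(m, m))) = Add(7, Add(m, Pow(m, 2))) = Add(7, m, Pow(m, 2)))
Mul(Add(1595, -3197), Add(299, Function('W')(Function('M')(-7)))) = Mul(Add(1595, -3197), Add(299, Add(7, 13, Pow(13, 2)))) = Mul(-1602, Add(299, Add(7, 13, 169))) = Mul(-1602, Add(299, 189)) = Mul(-1602, 488) = -781776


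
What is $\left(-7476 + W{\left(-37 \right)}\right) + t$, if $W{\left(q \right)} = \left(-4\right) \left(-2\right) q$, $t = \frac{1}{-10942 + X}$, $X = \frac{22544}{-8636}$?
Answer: $- \frac{183647807767}{23629414} \approx -7772.0$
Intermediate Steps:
$X = - \frac{5636}{2159}$ ($X = 22544 \left(- \frac{1}{8636}\right) = - \frac{5636}{2159} \approx -2.6105$)
$t = - \frac{2159}{23629414}$ ($t = \frac{1}{-10942 - \frac{5636}{2159}} = \frac{1}{- \frac{23629414}{2159}} = - \frac{2159}{23629414} \approx -9.1369 \cdot 10^{-5}$)
$W{\left(q \right)} = 8 q$
$\left(-7476 + W{\left(-37 \right)}\right) + t = \left(-7476 + 8 \left(-37\right)\right) - \frac{2159}{23629414} = \left(-7476 - 296\right) - \frac{2159}{23629414} = -7772 - \frac{2159}{23629414} = - \frac{183647807767}{23629414}$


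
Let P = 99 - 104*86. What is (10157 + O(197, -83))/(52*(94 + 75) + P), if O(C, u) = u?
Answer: -3358/19 ≈ -176.74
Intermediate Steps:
P = -8845 (P = 99 - 8944 = -8845)
(10157 + O(197, -83))/(52*(94 + 75) + P) = (10157 - 83)/(52*(94 + 75) - 8845) = 10074/(52*169 - 8845) = 10074/(8788 - 8845) = 10074/(-57) = 10074*(-1/57) = -3358/19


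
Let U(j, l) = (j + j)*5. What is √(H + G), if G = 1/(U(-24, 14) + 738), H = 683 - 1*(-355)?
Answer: 5*√10297146/498 ≈ 32.218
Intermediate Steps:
U(j, l) = 10*j (U(j, l) = (2*j)*5 = 10*j)
H = 1038 (H = 683 + 355 = 1038)
G = 1/498 (G = 1/(10*(-24) + 738) = 1/(-240 + 738) = 1/498 ≈ 0.0020080)
√(H + G) = √(1038 + 1/498) = √(516925/498) = 5*√10297146/498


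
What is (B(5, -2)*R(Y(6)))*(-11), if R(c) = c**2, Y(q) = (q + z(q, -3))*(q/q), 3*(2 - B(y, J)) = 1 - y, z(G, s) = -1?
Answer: -2750/3 ≈ -916.67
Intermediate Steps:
B(y, J) = 5/3 + y/3 (B(y, J) = 2 - (1 - y)/3 = 2 + (-1/3 + y/3) = 5/3 + y/3)
Y(q) = -1 + q (Y(q) = (q - 1)*(q/q) = (-1 + q)*1 = -1 + q)
(B(5, -2)*R(Y(6)))*(-11) = ((5/3 + (1/3)*5)*(-1 + 6)**2)*(-11) = ((5/3 + 5/3)*5**2)*(-11) = ((10/3)*25)*(-11) = (250/3)*(-11) = -2750/3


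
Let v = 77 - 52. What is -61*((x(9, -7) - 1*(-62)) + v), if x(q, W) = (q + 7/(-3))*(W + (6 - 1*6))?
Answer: -7381/3 ≈ -2460.3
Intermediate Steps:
x(q, W) = W*(-7/3 + q) (x(q, W) = (q + 7*(-⅓))*(W + (6 - 6)) = (q - 7/3)*(W + 0) = (-7/3 + q)*W = W*(-7/3 + q))
v = 25
-61*((x(9, -7) - 1*(-62)) + v) = -61*(((⅓)*(-7)*(-7 + 3*9) - 1*(-62)) + 25) = -61*(((⅓)*(-7)*(-7 + 27) + 62) + 25) = -61*(((⅓)*(-7)*20 + 62) + 25) = -61*((-140/3 + 62) + 25) = -61*(46/3 + 25) = -61*121/3 = -7381/3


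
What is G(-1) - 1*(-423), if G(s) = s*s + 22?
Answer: 446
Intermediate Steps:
G(s) = 22 + s² (G(s) = s² + 22 = 22 + s²)
G(-1) - 1*(-423) = (22 + (-1)²) - 1*(-423) = (22 + 1) + 423 = 23 + 423 = 446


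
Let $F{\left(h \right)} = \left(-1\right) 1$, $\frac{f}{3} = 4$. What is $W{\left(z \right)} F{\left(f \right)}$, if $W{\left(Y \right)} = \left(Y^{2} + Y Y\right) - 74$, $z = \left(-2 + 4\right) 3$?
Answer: $2$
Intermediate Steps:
$f = 12$ ($f = 3 \cdot 4 = 12$)
$z = 6$ ($z = 2 \cdot 3 = 6$)
$W{\left(Y \right)} = -74 + 2 Y^{2}$ ($W{\left(Y \right)} = \left(Y^{2} + Y^{2}\right) - 74 = 2 Y^{2} - 74 = -74 + 2 Y^{2}$)
$F{\left(h \right)} = -1$
$W{\left(z \right)} F{\left(f \right)} = \left(-74 + 2 \cdot 6^{2}\right) \left(-1\right) = \left(-74 + 2 \cdot 36\right) \left(-1\right) = \left(-74 + 72\right) \left(-1\right) = \left(-2\right) \left(-1\right) = 2$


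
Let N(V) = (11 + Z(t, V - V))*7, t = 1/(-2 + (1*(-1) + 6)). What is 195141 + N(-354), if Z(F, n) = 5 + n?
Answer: 195253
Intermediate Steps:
t = ⅓ (t = 1/(-2 + (-1 + 6)) = 1/(-2 + 5) = 1/3 = ⅓ ≈ 0.33333)
N(V) = 112 (N(V) = (11 + (5 + (V - V)))*7 = (11 + (5 + 0))*7 = (11 + 5)*7 = 16*7 = 112)
195141 + N(-354) = 195141 + 112 = 195253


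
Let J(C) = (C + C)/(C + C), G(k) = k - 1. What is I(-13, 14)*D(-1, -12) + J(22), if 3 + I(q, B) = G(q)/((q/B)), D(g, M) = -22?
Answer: -3441/13 ≈ -264.69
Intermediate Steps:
G(k) = -1 + k
I(q, B) = -3 + B*(-1 + q)/q (I(q, B) = -3 + (-1 + q)/((q/B)) = -3 + (-1 + q)*(B/q) = -3 + B*(-1 + q)/q)
J(C) = 1 (J(C) = (2*C)/((2*C)) = (2*C)*(1/(2*C)) = 1)
I(-13, 14)*D(-1, -12) + J(22) = (-3 + 14 - 1*14/(-13))*(-22) + 1 = (-3 + 14 - 1*14*(-1/13))*(-22) + 1 = (-3 + 14 + 14/13)*(-22) + 1 = (157/13)*(-22) + 1 = -3454/13 + 1 = -3441/13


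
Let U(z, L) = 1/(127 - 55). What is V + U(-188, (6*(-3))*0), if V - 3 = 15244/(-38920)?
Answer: 918509/350280 ≈ 2.6222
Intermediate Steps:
V = 25379/9730 (V = 3 + 15244/(-38920) = 3 + 15244*(-1/38920) = 3 - 3811/9730 = 25379/9730 ≈ 2.6083)
U(z, L) = 1/72
V + U(-188, (6*(-3))*0) = 25379/9730 + 1/72 = 918509/350280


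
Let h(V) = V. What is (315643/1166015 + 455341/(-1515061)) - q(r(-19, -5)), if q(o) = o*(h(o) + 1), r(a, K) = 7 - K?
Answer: -275639796935632/1766583851915 ≈ -156.03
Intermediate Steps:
q(o) = o*(1 + o) (q(o) = o*(o + 1) = o*(1 + o))
(315643/1166015 + 455341/(-1515061)) - q(r(-19, -5)) = (315643/1166015 + 455341/(-1515061)) - (7 - 1*(-5))*(1 + (7 - 1*(-5))) = (315643*(1/1166015) + 455341*(-1/1515061)) - (7 + 5)*(1 + (7 + 5)) = (315643/1166015 - 455341/1515061) - 12*(1 + 12) = -52716036892/1766583851915 - 12*13 = -52716036892/1766583851915 - 1*156 = -52716036892/1766583851915 - 156 = -275639796935632/1766583851915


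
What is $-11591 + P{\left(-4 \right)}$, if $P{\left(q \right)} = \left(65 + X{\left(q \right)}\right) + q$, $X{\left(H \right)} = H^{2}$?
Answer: $-11514$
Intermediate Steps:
$P{\left(q \right)} = 65 + q + q^{2}$ ($P{\left(q \right)} = \left(65 + q^{2}\right) + q = 65 + q + q^{2}$)
$-11591 + P{\left(-4 \right)} = -11591 + \left(65 - 4 + \left(-4\right)^{2}\right) = -11591 + \left(65 - 4 + 16\right) = -11591 + 77 = -11514$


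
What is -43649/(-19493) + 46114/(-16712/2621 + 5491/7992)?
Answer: -18824089627616407/2322988470749 ≈ -8103.4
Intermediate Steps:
-43649/(-19493) + 46114/(-16712/2621 + 5491/7992) = -43649*(-1/19493) + 46114/(-16712*1/2621 + 5491*(1/7992)) = 43649/19493 + 46114/(-16712/2621 + 5491/7992) = 43649/19493 + 46114/(-119170393/20947032) = 43649/19493 + 46114*(-20947032/119170393) = 43649/19493 - 965951433648/119170393 = -18824089627616407/2322988470749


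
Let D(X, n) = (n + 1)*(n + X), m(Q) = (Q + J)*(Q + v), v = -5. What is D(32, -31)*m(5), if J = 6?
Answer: 0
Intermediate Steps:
m(Q) = (-5 + Q)*(6 + Q) (m(Q) = (Q + 6)*(Q - 5) = (6 + Q)*(-5 + Q) = (-5 + Q)*(6 + Q))
D(X, n) = (1 + n)*(X + n)
D(32, -31)*m(5) = (32 - 31 + (-31)² + 32*(-31))*(-30 + 5 + 5²) = (32 - 31 + 961 - 992)*(-30 + 5 + 25) = -30*0 = 0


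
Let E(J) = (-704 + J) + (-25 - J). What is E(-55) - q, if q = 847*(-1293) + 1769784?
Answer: -675342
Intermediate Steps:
q = 674613 (q = -1095171 + 1769784 = 674613)
E(J) = -729
E(-55) - q = -729 - 1*674613 = -729 - 674613 = -675342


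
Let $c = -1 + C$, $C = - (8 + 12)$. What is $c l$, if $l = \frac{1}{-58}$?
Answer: $\frac{21}{58} \approx 0.36207$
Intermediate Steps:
$C = -20$ ($C = \left(-1\right) 20 = -20$)
$l = - \frac{1}{58} \approx -0.017241$
$c = -21$ ($c = -1 - 20 = -21$)
$c l = \left(-21\right) \left(- \frac{1}{58}\right) = \frac{21}{58}$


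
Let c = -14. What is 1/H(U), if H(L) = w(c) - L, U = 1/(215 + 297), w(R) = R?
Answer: -512/7169 ≈ -0.071419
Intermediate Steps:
U = 1/512 ≈ 0.0019531
H(L) = -14 - L
1/H(U) = 1/(-14 - 1*1/512) = 1/(-14 - 1/512) = 1/(-7169/512) = -512/7169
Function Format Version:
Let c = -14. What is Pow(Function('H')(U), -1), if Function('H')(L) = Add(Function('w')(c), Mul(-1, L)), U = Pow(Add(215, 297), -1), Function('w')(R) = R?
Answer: Rational(-512, 7169) ≈ -0.071419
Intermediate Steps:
U = Rational(1, 512) (U = Pow(512, -1) = Rational(1, 512) ≈ 0.0019531)
Function('H')(L) = Add(-14, Mul(-1, L))
Pow(Function('H')(U), -1) = Pow(Add(-14, Mul(-1, Rational(1, 512))), -1) = Pow(Add(-14, Rational(-1, 512)), -1) = Pow(Rational(-7169, 512), -1) = Rational(-512, 7169)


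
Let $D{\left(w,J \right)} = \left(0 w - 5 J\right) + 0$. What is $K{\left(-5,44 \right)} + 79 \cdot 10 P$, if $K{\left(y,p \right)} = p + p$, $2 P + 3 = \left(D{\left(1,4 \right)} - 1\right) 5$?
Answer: $-42572$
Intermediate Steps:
$D{\left(w,J \right)} = - 5 J$ ($D{\left(w,J \right)} = \left(0 - 5 J\right) + 0 = - 5 J + 0 = - 5 J$)
$P = -54$ ($P = - \frac{3}{2} + \frac{\left(\left(-5\right) 4 - 1\right) 5}{2} = - \frac{3}{2} + \frac{\left(-20 - 1\right) 5}{2} = - \frac{3}{2} + \frac{\left(-21\right) 5}{2} = - \frac{3}{2} + \frac{1}{2} \left(-105\right) = - \frac{3}{2} - \frac{105}{2} = -54$)
$K{\left(y,p \right)} = 2 p$
$K{\left(-5,44 \right)} + 79 \cdot 10 P = 2 \cdot 44 + 79 \cdot 10 \left(-54\right) = 88 + 790 \left(-54\right) = 88 - 42660 = -42572$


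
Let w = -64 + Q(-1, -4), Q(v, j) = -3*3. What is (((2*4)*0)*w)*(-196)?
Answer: 0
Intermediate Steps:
Q(v, j) = -9
w = -73 (w = -64 - 9 = -73)
(((2*4)*0)*w)*(-196) = (((2*4)*0)*(-73))*(-196) = ((8*0)*(-73))*(-196) = (0*(-73))*(-196) = 0*(-196) = 0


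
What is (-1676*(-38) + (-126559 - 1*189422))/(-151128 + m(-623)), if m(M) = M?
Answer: 252293/151751 ≈ 1.6625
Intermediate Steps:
(-1676*(-38) + (-126559 - 1*189422))/(-151128 + m(-623)) = (-1676*(-38) + (-126559 - 1*189422))/(-151128 - 623) = (63688 + (-126559 - 189422))/(-151751) = (63688 - 315981)*(-1/151751) = -252293*(-1/151751) = 252293/151751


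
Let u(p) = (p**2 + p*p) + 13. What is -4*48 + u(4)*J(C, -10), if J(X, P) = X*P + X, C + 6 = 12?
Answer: -2622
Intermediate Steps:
C = 6 (C = -6 + 12 = 6)
u(p) = 13 + 2*p**2 (u(p) = (p**2 + p**2) + 13 = 2*p**2 + 13 = 13 + 2*p**2)
J(X, P) = X + P*X (J(X, P) = P*X + X = X + P*X)
-4*48 + u(4)*J(C, -10) = -4*48 + (13 + 2*4**2)*(6*(1 - 10)) = -192 + (13 + 2*16)*(6*(-9)) = -192 + (13 + 32)*(-54) = -192 + 45*(-54) = -192 - 2430 = -2622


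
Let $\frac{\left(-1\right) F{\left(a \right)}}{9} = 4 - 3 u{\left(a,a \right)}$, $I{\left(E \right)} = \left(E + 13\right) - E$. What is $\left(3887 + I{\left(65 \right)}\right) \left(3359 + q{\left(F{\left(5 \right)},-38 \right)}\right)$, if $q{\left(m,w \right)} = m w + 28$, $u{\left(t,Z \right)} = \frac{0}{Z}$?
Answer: $18544500$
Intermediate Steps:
$I{\left(E \right)} = 13$ ($I{\left(E \right)} = \left(13 + E\right) - E = 13$)
$u{\left(t,Z \right)} = 0$
$F{\left(a \right)} = -36$ ($F{\left(a \right)} = - 9 \left(4 - 0\right) = - 9 \left(4 + 0\right) = \left(-9\right) 4 = -36$)
$q{\left(m,w \right)} = 28 + m w$
$\left(3887 + I{\left(65 \right)}\right) \left(3359 + q{\left(F{\left(5 \right)},-38 \right)}\right) = \left(3887 + 13\right) \left(3359 + \left(28 - -1368\right)\right) = 3900 \left(3359 + \left(28 + 1368\right)\right) = 3900 \left(3359 + 1396\right) = 3900 \cdot 4755 = 18544500$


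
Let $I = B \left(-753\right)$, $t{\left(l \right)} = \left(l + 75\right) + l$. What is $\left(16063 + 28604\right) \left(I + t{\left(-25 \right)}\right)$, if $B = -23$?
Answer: $774704448$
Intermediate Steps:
$t{\left(l \right)} = 75 + 2 l$ ($t{\left(l \right)} = \left(75 + l\right) + l = 75 + 2 l$)
$I = 17319$ ($I = \left(-23\right) \left(-753\right) = 17319$)
$\left(16063 + 28604\right) \left(I + t{\left(-25 \right)}\right) = \left(16063 + 28604\right) \left(17319 + \left(75 + 2 \left(-25\right)\right)\right) = 44667 \left(17319 + \left(75 - 50\right)\right) = 44667 \left(17319 + 25\right) = 44667 \cdot 17344 = 774704448$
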